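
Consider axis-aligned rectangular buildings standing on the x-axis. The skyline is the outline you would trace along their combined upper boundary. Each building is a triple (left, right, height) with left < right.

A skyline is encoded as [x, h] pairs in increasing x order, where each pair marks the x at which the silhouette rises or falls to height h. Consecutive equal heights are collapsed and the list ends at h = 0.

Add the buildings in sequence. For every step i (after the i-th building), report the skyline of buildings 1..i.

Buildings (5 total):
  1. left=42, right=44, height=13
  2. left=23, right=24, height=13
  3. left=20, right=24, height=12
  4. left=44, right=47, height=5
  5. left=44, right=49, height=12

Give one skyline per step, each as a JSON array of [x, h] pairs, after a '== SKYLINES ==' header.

== SKYLINES ==
[[42,13],[44,0]]
[[23,13],[24,0],[42,13],[44,0]]
[[20,12],[23,13],[24,0],[42,13],[44,0]]
[[20,12],[23,13],[24,0],[42,13],[44,5],[47,0]]
[[20,12],[23,13],[24,0],[42,13],[44,12],[49,0]]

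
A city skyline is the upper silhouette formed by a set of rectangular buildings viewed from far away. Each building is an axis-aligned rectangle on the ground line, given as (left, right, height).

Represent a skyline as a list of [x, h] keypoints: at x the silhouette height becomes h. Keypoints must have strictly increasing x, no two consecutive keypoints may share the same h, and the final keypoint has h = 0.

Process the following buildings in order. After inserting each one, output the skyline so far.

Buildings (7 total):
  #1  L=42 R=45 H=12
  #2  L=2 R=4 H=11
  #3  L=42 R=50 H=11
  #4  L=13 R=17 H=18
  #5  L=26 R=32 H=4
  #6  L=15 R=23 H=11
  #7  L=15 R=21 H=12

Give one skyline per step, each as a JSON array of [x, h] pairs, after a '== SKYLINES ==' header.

== SKYLINES ==
[[42,12],[45,0]]
[[2,11],[4,0],[42,12],[45,0]]
[[2,11],[4,0],[42,12],[45,11],[50,0]]
[[2,11],[4,0],[13,18],[17,0],[42,12],[45,11],[50,0]]
[[2,11],[4,0],[13,18],[17,0],[26,4],[32,0],[42,12],[45,11],[50,0]]
[[2,11],[4,0],[13,18],[17,11],[23,0],[26,4],[32,0],[42,12],[45,11],[50,0]]
[[2,11],[4,0],[13,18],[17,12],[21,11],[23,0],[26,4],[32,0],[42,12],[45,11],[50,0]]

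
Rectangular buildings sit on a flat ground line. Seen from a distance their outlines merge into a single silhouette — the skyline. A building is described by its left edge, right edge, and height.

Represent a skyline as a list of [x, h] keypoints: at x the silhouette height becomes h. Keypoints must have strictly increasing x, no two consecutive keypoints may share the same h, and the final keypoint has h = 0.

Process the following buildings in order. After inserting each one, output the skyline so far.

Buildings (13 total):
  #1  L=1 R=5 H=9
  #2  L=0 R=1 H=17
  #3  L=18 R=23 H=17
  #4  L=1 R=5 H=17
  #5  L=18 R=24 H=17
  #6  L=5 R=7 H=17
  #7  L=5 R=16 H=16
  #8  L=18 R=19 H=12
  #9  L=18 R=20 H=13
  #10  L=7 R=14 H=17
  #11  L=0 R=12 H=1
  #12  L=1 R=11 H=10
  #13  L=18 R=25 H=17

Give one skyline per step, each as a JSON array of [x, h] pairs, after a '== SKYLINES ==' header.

== SKYLINES ==
[[1,9],[5,0]]
[[0,17],[1,9],[5,0]]
[[0,17],[1,9],[5,0],[18,17],[23,0]]
[[0,17],[5,0],[18,17],[23,0]]
[[0,17],[5,0],[18,17],[24,0]]
[[0,17],[7,0],[18,17],[24,0]]
[[0,17],[7,16],[16,0],[18,17],[24,0]]
[[0,17],[7,16],[16,0],[18,17],[24,0]]
[[0,17],[7,16],[16,0],[18,17],[24,0]]
[[0,17],[14,16],[16,0],[18,17],[24,0]]
[[0,17],[14,16],[16,0],[18,17],[24,0]]
[[0,17],[14,16],[16,0],[18,17],[24,0]]
[[0,17],[14,16],[16,0],[18,17],[25,0]]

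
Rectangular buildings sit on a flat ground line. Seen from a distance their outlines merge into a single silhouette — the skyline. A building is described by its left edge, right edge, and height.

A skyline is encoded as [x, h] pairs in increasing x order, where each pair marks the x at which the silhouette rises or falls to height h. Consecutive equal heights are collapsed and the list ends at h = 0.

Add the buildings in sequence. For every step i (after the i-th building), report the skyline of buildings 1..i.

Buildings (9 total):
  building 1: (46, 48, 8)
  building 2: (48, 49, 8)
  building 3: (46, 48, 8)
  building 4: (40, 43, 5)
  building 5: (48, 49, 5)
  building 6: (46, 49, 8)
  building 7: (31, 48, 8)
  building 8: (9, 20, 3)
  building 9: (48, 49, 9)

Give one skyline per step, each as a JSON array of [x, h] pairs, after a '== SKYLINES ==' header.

== SKYLINES ==
[[46,8],[48,0]]
[[46,8],[49,0]]
[[46,8],[49,0]]
[[40,5],[43,0],[46,8],[49,0]]
[[40,5],[43,0],[46,8],[49,0]]
[[40,5],[43,0],[46,8],[49,0]]
[[31,8],[49,0]]
[[9,3],[20,0],[31,8],[49,0]]
[[9,3],[20,0],[31,8],[48,9],[49,0]]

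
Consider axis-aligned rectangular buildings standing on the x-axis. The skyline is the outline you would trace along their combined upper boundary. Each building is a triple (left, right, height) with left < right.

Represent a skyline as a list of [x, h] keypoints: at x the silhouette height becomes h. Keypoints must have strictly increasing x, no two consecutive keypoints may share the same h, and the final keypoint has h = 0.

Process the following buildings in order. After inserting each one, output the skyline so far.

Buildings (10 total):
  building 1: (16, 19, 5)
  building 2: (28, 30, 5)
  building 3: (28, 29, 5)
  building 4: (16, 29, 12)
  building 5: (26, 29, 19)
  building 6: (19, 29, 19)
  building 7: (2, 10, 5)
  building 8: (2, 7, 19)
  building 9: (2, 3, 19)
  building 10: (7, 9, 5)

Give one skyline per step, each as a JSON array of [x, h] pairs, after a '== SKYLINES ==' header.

== SKYLINES ==
[[16,5],[19,0]]
[[16,5],[19,0],[28,5],[30,0]]
[[16,5],[19,0],[28,5],[30,0]]
[[16,12],[29,5],[30,0]]
[[16,12],[26,19],[29,5],[30,0]]
[[16,12],[19,19],[29,5],[30,0]]
[[2,5],[10,0],[16,12],[19,19],[29,5],[30,0]]
[[2,19],[7,5],[10,0],[16,12],[19,19],[29,5],[30,0]]
[[2,19],[7,5],[10,0],[16,12],[19,19],[29,5],[30,0]]
[[2,19],[7,5],[10,0],[16,12],[19,19],[29,5],[30,0]]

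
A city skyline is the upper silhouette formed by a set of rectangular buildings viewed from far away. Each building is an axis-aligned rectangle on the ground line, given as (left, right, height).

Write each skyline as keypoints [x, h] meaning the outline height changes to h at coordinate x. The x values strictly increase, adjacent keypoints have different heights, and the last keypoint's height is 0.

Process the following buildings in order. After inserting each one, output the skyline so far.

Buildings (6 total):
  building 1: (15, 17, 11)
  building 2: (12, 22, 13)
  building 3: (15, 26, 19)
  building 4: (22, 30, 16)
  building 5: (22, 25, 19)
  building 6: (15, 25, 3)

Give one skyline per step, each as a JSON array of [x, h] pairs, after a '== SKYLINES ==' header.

== SKYLINES ==
[[15,11],[17,0]]
[[12,13],[22,0]]
[[12,13],[15,19],[26,0]]
[[12,13],[15,19],[26,16],[30,0]]
[[12,13],[15,19],[26,16],[30,0]]
[[12,13],[15,19],[26,16],[30,0]]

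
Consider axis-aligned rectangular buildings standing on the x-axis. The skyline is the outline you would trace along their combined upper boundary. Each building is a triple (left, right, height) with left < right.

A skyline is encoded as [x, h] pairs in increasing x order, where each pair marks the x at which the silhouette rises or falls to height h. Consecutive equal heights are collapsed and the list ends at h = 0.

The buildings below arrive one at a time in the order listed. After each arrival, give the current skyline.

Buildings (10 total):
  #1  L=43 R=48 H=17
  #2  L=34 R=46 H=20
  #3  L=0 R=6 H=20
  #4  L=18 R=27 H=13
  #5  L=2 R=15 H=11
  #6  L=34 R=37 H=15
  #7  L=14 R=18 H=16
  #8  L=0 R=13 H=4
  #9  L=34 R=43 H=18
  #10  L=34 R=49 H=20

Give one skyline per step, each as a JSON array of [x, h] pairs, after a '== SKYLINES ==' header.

== SKYLINES ==
[[43,17],[48,0]]
[[34,20],[46,17],[48,0]]
[[0,20],[6,0],[34,20],[46,17],[48,0]]
[[0,20],[6,0],[18,13],[27,0],[34,20],[46,17],[48,0]]
[[0,20],[6,11],[15,0],[18,13],[27,0],[34,20],[46,17],[48,0]]
[[0,20],[6,11],[15,0],[18,13],[27,0],[34,20],[46,17],[48,0]]
[[0,20],[6,11],[14,16],[18,13],[27,0],[34,20],[46,17],[48,0]]
[[0,20],[6,11],[14,16],[18,13],[27,0],[34,20],[46,17],[48,0]]
[[0,20],[6,11],[14,16],[18,13],[27,0],[34,20],[46,17],[48,0]]
[[0,20],[6,11],[14,16],[18,13],[27,0],[34,20],[49,0]]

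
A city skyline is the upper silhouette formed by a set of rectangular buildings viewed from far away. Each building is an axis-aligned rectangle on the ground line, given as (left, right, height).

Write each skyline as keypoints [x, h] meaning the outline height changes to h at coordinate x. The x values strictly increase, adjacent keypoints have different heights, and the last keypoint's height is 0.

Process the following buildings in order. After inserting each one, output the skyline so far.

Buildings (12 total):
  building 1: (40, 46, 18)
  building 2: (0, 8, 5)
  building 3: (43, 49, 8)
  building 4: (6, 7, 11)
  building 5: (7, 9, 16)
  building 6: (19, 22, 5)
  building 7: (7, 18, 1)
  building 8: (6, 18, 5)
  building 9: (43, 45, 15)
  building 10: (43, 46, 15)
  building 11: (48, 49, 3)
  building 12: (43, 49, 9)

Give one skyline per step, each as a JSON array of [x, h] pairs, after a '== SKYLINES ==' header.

== SKYLINES ==
[[40,18],[46,0]]
[[0,5],[8,0],[40,18],[46,0]]
[[0,5],[8,0],[40,18],[46,8],[49,0]]
[[0,5],[6,11],[7,5],[8,0],[40,18],[46,8],[49,0]]
[[0,5],[6,11],[7,16],[9,0],[40,18],[46,8],[49,0]]
[[0,5],[6,11],[7,16],[9,0],[19,5],[22,0],[40,18],[46,8],[49,0]]
[[0,5],[6,11],[7,16],[9,1],[18,0],[19,5],[22,0],[40,18],[46,8],[49,0]]
[[0,5],[6,11],[7,16],[9,5],[18,0],[19,5],[22,0],[40,18],[46,8],[49,0]]
[[0,5],[6,11],[7,16],[9,5],[18,0],[19,5],[22,0],[40,18],[46,8],[49,0]]
[[0,5],[6,11],[7,16],[9,5],[18,0],[19,5],[22,0],[40,18],[46,8],[49,0]]
[[0,5],[6,11],[7,16],[9,5],[18,0],[19,5],[22,0],[40,18],[46,8],[49,0]]
[[0,5],[6,11],[7,16],[9,5],[18,0],[19,5],[22,0],[40,18],[46,9],[49,0]]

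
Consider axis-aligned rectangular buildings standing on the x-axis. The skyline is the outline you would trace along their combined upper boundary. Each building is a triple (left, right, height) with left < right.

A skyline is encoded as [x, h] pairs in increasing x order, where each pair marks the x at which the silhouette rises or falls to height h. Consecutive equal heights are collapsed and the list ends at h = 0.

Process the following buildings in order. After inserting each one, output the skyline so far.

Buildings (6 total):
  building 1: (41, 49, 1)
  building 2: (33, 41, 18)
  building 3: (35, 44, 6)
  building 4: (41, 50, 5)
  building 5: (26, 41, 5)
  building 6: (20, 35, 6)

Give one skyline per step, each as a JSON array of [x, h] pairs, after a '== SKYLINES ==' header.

== SKYLINES ==
[[41,1],[49,0]]
[[33,18],[41,1],[49,0]]
[[33,18],[41,6],[44,1],[49,0]]
[[33,18],[41,6],[44,5],[50,0]]
[[26,5],[33,18],[41,6],[44,5],[50,0]]
[[20,6],[33,18],[41,6],[44,5],[50,0]]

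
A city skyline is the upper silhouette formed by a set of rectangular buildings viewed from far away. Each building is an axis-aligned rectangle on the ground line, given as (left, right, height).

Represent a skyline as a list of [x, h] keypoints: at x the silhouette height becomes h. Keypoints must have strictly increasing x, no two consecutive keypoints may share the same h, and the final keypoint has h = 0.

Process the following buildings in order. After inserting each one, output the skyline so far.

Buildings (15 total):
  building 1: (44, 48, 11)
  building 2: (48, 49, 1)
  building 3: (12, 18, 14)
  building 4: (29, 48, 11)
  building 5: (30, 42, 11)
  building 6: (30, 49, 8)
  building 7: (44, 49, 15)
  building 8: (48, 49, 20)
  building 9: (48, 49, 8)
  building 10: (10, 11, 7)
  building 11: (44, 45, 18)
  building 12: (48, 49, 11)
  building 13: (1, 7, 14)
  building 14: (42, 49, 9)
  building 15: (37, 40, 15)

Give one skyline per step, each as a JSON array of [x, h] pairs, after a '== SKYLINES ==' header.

== SKYLINES ==
[[44,11],[48,0]]
[[44,11],[48,1],[49,0]]
[[12,14],[18,0],[44,11],[48,1],[49,0]]
[[12,14],[18,0],[29,11],[48,1],[49,0]]
[[12,14],[18,0],[29,11],[48,1],[49,0]]
[[12,14],[18,0],[29,11],[48,8],[49,0]]
[[12,14],[18,0],[29,11],[44,15],[49,0]]
[[12,14],[18,0],[29,11],[44,15],[48,20],[49,0]]
[[12,14],[18,0],[29,11],[44,15],[48,20],[49,0]]
[[10,7],[11,0],[12,14],[18,0],[29,11],[44,15],[48,20],[49,0]]
[[10,7],[11,0],[12,14],[18,0],[29,11],[44,18],[45,15],[48,20],[49,0]]
[[10,7],[11,0],[12,14],[18,0],[29,11],[44,18],[45,15],[48,20],[49,0]]
[[1,14],[7,0],[10,7],[11,0],[12,14],[18,0],[29,11],[44,18],[45,15],[48,20],[49,0]]
[[1,14],[7,0],[10,7],[11,0],[12,14],[18,0],[29,11],[44,18],[45,15],[48,20],[49,0]]
[[1,14],[7,0],[10,7],[11,0],[12,14],[18,0],[29,11],[37,15],[40,11],[44,18],[45,15],[48,20],[49,0]]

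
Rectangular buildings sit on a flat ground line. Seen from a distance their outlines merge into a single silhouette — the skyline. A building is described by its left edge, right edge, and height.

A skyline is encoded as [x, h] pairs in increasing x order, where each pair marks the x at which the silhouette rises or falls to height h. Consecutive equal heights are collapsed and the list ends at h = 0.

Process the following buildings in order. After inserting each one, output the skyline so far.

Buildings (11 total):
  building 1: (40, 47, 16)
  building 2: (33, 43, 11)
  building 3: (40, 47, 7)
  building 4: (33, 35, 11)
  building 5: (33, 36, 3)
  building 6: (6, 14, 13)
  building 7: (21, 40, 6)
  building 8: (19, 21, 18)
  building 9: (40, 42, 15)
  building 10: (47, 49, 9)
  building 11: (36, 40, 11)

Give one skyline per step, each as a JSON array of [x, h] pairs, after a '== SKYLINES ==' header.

== SKYLINES ==
[[40,16],[47,0]]
[[33,11],[40,16],[47,0]]
[[33,11],[40,16],[47,0]]
[[33,11],[40,16],[47,0]]
[[33,11],[40,16],[47,0]]
[[6,13],[14,0],[33,11],[40,16],[47,0]]
[[6,13],[14,0],[21,6],[33,11],[40,16],[47,0]]
[[6,13],[14,0],[19,18],[21,6],[33,11],[40,16],[47,0]]
[[6,13],[14,0],[19,18],[21,6],[33,11],[40,16],[47,0]]
[[6,13],[14,0],[19,18],[21,6],[33,11],[40,16],[47,9],[49,0]]
[[6,13],[14,0],[19,18],[21,6],[33,11],[40,16],[47,9],[49,0]]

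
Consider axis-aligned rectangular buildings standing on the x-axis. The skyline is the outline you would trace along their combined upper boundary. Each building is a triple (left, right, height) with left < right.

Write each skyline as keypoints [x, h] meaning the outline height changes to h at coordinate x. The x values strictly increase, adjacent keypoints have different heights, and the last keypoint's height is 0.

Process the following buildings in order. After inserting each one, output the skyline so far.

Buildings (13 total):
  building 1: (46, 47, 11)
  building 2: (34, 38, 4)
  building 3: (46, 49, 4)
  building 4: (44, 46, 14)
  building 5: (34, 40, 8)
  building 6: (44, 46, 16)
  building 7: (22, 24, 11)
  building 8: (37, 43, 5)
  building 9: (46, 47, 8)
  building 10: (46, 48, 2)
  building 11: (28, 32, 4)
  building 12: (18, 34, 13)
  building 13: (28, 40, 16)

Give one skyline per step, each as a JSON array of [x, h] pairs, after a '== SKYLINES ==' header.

== SKYLINES ==
[[46,11],[47,0]]
[[34,4],[38,0],[46,11],[47,0]]
[[34,4],[38,0],[46,11],[47,4],[49,0]]
[[34,4],[38,0],[44,14],[46,11],[47,4],[49,0]]
[[34,8],[40,0],[44,14],[46,11],[47,4],[49,0]]
[[34,8],[40,0],[44,16],[46,11],[47,4],[49,0]]
[[22,11],[24,0],[34,8],[40,0],[44,16],[46,11],[47,4],[49,0]]
[[22,11],[24,0],[34,8],[40,5],[43,0],[44,16],[46,11],[47,4],[49,0]]
[[22,11],[24,0],[34,8],[40,5],[43,0],[44,16],[46,11],[47,4],[49,0]]
[[22,11],[24,0],[34,8],[40,5],[43,0],[44,16],[46,11],[47,4],[49,0]]
[[22,11],[24,0],[28,4],[32,0],[34,8],[40,5],[43,0],[44,16],[46,11],[47,4],[49,0]]
[[18,13],[34,8],[40,5],[43,0],[44,16],[46,11],[47,4],[49,0]]
[[18,13],[28,16],[40,5],[43,0],[44,16],[46,11],[47,4],[49,0]]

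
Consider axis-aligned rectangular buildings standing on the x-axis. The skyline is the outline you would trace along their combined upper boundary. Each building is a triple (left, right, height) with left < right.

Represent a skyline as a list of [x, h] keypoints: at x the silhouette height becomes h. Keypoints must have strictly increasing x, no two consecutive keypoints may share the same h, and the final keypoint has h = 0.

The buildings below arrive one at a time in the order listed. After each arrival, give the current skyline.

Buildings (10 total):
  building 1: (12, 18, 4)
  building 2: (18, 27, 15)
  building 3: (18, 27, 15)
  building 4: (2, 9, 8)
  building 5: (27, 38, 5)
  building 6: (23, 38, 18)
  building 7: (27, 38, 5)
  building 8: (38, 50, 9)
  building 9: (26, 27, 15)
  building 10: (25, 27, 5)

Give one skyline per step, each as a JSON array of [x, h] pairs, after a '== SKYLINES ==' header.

== SKYLINES ==
[[12,4],[18,0]]
[[12,4],[18,15],[27,0]]
[[12,4],[18,15],[27,0]]
[[2,8],[9,0],[12,4],[18,15],[27,0]]
[[2,8],[9,0],[12,4],[18,15],[27,5],[38,0]]
[[2,8],[9,0],[12,4],[18,15],[23,18],[38,0]]
[[2,8],[9,0],[12,4],[18,15],[23,18],[38,0]]
[[2,8],[9,0],[12,4],[18,15],[23,18],[38,9],[50,0]]
[[2,8],[9,0],[12,4],[18,15],[23,18],[38,9],[50,0]]
[[2,8],[9,0],[12,4],[18,15],[23,18],[38,9],[50,0]]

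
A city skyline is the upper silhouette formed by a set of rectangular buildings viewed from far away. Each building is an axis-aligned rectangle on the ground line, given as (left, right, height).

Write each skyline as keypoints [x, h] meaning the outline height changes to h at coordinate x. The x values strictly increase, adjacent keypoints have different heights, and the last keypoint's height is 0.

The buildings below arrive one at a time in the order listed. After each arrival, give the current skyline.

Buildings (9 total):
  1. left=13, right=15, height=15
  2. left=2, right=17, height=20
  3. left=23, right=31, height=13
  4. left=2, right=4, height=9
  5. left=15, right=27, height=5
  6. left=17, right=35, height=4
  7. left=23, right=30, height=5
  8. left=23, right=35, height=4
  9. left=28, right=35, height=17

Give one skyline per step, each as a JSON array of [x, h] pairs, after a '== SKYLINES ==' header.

== SKYLINES ==
[[13,15],[15,0]]
[[2,20],[17,0]]
[[2,20],[17,0],[23,13],[31,0]]
[[2,20],[17,0],[23,13],[31,0]]
[[2,20],[17,5],[23,13],[31,0]]
[[2,20],[17,5],[23,13],[31,4],[35,0]]
[[2,20],[17,5],[23,13],[31,4],[35,0]]
[[2,20],[17,5],[23,13],[31,4],[35,0]]
[[2,20],[17,5],[23,13],[28,17],[35,0]]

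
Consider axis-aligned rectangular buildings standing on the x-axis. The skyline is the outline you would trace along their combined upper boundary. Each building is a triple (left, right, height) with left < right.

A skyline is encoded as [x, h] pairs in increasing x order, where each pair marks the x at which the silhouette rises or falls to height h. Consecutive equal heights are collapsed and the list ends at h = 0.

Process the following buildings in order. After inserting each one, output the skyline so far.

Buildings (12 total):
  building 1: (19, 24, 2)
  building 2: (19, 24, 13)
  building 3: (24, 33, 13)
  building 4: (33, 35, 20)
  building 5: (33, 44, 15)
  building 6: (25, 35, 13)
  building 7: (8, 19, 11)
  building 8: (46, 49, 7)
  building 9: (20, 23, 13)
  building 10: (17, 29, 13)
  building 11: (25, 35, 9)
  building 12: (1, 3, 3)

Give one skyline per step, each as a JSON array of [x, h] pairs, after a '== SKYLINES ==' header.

== SKYLINES ==
[[19,2],[24,0]]
[[19,13],[24,0]]
[[19,13],[33,0]]
[[19,13],[33,20],[35,0]]
[[19,13],[33,20],[35,15],[44,0]]
[[19,13],[33,20],[35,15],[44,0]]
[[8,11],[19,13],[33,20],[35,15],[44,0]]
[[8,11],[19,13],[33,20],[35,15],[44,0],[46,7],[49,0]]
[[8,11],[19,13],[33,20],[35,15],[44,0],[46,7],[49,0]]
[[8,11],[17,13],[33,20],[35,15],[44,0],[46,7],[49,0]]
[[8,11],[17,13],[33,20],[35,15],[44,0],[46,7],[49,0]]
[[1,3],[3,0],[8,11],[17,13],[33,20],[35,15],[44,0],[46,7],[49,0]]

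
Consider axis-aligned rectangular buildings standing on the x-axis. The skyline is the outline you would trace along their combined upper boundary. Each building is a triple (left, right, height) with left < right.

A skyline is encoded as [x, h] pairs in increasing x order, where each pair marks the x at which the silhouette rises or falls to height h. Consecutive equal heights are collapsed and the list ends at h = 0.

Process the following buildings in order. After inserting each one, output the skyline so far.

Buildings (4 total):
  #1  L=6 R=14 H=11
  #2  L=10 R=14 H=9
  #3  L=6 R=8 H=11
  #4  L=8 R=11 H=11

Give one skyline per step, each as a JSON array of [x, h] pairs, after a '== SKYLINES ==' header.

== SKYLINES ==
[[6,11],[14,0]]
[[6,11],[14,0]]
[[6,11],[14,0]]
[[6,11],[14,0]]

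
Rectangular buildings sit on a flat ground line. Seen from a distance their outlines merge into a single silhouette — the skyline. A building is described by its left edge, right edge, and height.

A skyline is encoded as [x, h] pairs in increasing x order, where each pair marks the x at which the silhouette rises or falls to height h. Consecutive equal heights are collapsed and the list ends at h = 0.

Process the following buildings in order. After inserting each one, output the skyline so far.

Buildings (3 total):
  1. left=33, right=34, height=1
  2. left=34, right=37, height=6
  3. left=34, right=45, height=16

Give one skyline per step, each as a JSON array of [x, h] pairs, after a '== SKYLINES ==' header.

== SKYLINES ==
[[33,1],[34,0]]
[[33,1],[34,6],[37,0]]
[[33,1],[34,16],[45,0]]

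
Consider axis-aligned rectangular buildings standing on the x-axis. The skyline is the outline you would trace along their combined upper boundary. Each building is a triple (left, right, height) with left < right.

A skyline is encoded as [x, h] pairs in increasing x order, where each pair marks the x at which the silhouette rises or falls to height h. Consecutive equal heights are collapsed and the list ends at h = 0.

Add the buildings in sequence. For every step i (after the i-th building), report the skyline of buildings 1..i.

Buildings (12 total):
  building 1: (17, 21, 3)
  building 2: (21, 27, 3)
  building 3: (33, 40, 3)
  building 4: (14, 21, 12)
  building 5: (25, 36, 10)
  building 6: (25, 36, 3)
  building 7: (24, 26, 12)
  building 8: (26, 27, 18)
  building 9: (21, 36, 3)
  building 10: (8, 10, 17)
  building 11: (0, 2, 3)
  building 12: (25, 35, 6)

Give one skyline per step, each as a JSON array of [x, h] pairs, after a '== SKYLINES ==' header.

== SKYLINES ==
[[17,3],[21,0]]
[[17,3],[27,0]]
[[17,3],[27,0],[33,3],[40,0]]
[[14,12],[21,3],[27,0],[33,3],[40,0]]
[[14,12],[21,3],[25,10],[36,3],[40,0]]
[[14,12],[21,3],[25,10],[36,3],[40,0]]
[[14,12],[21,3],[24,12],[26,10],[36,3],[40,0]]
[[14,12],[21,3],[24,12],[26,18],[27,10],[36,3],[40,0]]
[[14,12],[21,3],[24,12],[26,18],[27,10],[36,3],[40,0]]
[[8,17],[10,0],[14,12],[21,3],[24,12],[26,18],[27,10],[36,3],[40,0]]
[[0,3],[2,0],[8,17],[10,0],[14,12],[21,3],[24,12],[26,18],[27,10],[36,3],[40,0]]
[[0,3],[2,0],[8,17],[10,0],[14,12],[21,3],[24,12],[26,18],[27,10],[36,3],[40,0]]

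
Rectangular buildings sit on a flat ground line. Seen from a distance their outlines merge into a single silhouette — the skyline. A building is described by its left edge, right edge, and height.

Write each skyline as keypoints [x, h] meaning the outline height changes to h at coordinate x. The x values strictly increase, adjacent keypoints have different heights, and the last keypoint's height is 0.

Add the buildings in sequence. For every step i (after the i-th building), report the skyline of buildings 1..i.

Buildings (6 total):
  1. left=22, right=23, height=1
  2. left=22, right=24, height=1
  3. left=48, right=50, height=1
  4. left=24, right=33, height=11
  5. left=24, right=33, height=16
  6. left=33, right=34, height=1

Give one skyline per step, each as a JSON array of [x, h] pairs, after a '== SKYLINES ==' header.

== SKYLINES ==
[[22,1],[23,0]]
[[22,1],[24,0]]
[[22,1],[24,0],[48,1],[50,0]]
[[22,1],[24,11],[33,0],[48,1],[50,0]]
[[22,1],[24,16],[33,0],[48,1],[50,0]]
[[22,1],[24,16],[33,1],[34,0],[48,1],[50,0]]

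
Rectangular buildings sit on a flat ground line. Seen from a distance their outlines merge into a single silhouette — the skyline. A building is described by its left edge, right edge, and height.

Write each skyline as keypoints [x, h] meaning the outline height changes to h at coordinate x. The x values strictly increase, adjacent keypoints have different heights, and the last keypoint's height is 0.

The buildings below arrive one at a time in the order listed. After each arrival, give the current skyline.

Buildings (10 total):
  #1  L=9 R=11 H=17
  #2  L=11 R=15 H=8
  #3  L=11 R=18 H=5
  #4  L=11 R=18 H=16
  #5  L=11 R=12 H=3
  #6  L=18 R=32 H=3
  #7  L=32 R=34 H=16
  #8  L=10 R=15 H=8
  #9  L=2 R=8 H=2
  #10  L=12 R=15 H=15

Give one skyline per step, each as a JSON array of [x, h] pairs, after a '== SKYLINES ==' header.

== SKYLINES ==
[[9,17],[11,0]]
[[9,17],[11,8],[15,0]]
[[9,17],[11,8],[15,5],[18,0]]
[[9,17],[11,16],[18,0]]
[[9,17],[11,16],[18,0]]
[[9,17],[11,16],[18,3],[32,0]]
[[9,17],[11,16],[18,3],[32,16],[34,0]]
[[9,17],[11,16],[18,3],[32,16],[34,0]]
[[2,2],[8,0],[9,17],[11,16],[18,3],[32,16],[34,0]]
[[2,2],[8,0],[9,17],[11,16],[18,3],[32,16],[34,0]]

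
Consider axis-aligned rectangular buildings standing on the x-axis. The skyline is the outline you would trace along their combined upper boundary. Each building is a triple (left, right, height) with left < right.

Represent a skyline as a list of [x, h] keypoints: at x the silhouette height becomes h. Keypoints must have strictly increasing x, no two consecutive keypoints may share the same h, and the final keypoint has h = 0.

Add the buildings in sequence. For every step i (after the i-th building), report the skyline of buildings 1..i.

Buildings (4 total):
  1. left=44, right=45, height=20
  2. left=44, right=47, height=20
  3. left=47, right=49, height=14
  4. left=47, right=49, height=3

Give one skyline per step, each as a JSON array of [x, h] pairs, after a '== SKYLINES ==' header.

== SKYLINES ==
[[44,20],[45,0]]
[[44,20],[47,0]]
[[44,20],[47,14],[49,0]]
[[44,20],[47,14],[49,0]]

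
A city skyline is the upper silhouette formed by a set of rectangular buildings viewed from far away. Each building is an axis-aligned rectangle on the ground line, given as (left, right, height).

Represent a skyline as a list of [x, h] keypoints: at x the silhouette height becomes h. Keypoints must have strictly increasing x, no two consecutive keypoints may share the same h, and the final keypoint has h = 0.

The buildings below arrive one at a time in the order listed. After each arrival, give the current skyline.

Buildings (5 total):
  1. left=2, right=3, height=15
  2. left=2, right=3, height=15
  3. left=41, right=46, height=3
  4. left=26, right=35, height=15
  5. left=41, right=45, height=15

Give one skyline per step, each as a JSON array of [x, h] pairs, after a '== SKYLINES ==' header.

== SKYLINES ==
[[2,15],[3,0]]
[[2,15],[3,0]]
[[2,15],[3,0],[41,3],[46,0]]
[[2,15],[3,0],[26,15],[35,0],[41,3],[46,0]]
[[2,15],[3,0],[26,15],[35,0],[41,15],[45,3],[46,0]]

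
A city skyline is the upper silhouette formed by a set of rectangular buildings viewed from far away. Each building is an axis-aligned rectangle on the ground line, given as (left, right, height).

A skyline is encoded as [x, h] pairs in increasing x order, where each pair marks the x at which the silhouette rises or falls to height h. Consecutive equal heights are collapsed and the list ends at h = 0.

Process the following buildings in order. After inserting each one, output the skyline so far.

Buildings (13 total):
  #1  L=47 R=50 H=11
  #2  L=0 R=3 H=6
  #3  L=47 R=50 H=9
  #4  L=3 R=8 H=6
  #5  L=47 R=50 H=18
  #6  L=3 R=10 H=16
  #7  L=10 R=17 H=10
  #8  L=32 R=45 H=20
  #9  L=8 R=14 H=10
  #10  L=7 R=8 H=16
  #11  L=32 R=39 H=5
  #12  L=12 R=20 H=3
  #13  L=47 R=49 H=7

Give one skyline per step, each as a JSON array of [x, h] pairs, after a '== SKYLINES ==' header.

== SKYLINES ==
[[47,11],[50,0]]
[[0,6],[3,0],[47,11],[50,0]]
[[0,6],[3,0],[47,11],[50,0]]
[[0,6],[8,0],[47,11],[50,0]]
[[0,6],[8,0],[47,18],[50,0]]
[[0,6],[3,16],[10,0],[47,18],[50,0]]
[[0,6],[3,16],[10,10],[17,0],[47,18],[50,0]]
[[0,6],[3,16],[10,10],[17,0],[32,20],[45,0],[47,18],[50,0]]
[[0,6],[3,16],[10,10],[17,0],[32,20],[45,0],[47,18],[50,0]]
[[0,6],[3,16],[10,10],[17,0],[32,20],[45,0],[47,18],[50,0]]
[[0,6],[3,16],[10,10],[17,0],[32,20],[45,0],[47,18],[50,0]]
[[0,6],[3,16],[10,10],[17,3],[20,0],[32,20],[45,0],[47,18],[50,0]]
[[0,6],[3,16],[10,10],[17,3],[20,0],[32,20],[45,0],[47,18],[50,0]]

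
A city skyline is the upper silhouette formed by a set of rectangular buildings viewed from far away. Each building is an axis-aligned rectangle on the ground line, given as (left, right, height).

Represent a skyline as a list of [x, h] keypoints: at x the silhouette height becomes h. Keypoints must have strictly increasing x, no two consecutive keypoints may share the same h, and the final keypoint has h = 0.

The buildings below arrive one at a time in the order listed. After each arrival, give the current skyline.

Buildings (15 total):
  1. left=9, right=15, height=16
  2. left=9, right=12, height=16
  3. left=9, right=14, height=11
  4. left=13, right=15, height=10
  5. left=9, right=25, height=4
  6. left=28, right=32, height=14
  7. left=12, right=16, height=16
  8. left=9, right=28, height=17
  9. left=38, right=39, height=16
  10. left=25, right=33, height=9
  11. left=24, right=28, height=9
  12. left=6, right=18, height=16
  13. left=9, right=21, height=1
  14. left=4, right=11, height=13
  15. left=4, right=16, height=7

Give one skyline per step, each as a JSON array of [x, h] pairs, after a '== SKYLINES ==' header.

== SKYLINES ==
[[9,16],[15,0]]
[[9,16],[15,0]]
[[9,16],[15,0]]
[[9,16],[15,0]]
[[9,16],[15,4],[25,0]]
[[9,16],[15,4],[25,0],[28,14],[32,0]]
[[9,16],[16,4],[25,0],[28,14],[32,0]]
[[9,17],[28,14],[32,0]]
[[9,17],[28,14],[32,0],[38,16],[39,0]]
[[9,17],[28,14],[32,9],[33,0],[38,16],[39,0]]
[[9,17],[28,14],[32,9],[33,0],[38,16],[39,0]]
[[6,16],[9,17],[28,14],[32,9],[33,0],[38,16],[39,0]]
[[6,16],[9,17],[28,14],[32,9],[33,0],[38,16],[39,0]]
[[4,13],[6,16],[9,17],[28,14],[32,9],[33,0],[38,16],[39,0]]
[[4,13],[6,16],[9,17],[28,14],[32,9],[33,0],[38,16],[39,0]]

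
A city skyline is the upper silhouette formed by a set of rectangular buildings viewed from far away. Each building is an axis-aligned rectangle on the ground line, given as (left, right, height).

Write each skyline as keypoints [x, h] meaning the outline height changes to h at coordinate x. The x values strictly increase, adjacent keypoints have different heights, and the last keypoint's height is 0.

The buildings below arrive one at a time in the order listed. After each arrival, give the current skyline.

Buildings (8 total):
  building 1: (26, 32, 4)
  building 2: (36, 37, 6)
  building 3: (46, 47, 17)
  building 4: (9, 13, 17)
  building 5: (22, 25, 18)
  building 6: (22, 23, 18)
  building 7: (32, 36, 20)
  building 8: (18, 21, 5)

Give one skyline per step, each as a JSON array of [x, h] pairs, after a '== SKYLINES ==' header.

== SKYLINES ==
[[26,4],[32,0]]
[[26,4],[32,0],[36,6],[37,0]]
[[26,4],[32,0],[36,6],[37,0],[46,17],[47,0]]
[[9,17],[13,0],[26,4],[32,0],[36,6],[37,0],[46,17],[47,0]]
[[9,17],[13,0],[22,18],[25,0],[26,4],[32,0],[36,6],[37,0],[46,17],[47,0]]
[[9,17],[13,0],[22,18],[25,0],[26,4],[32,0],[36,6],[37,0],[46,17],[47,0]]
[[9,17],[13,0],[22,18],[25,0],[26,4],[32,20],[36,6],[37,0],[46,17],[47,0]]
[[9,17],[13,0],[18,5],[21,0],[22,18],[25,0],[26,4],[32,20],[36,6],[37,0],[46,17],[47,0]]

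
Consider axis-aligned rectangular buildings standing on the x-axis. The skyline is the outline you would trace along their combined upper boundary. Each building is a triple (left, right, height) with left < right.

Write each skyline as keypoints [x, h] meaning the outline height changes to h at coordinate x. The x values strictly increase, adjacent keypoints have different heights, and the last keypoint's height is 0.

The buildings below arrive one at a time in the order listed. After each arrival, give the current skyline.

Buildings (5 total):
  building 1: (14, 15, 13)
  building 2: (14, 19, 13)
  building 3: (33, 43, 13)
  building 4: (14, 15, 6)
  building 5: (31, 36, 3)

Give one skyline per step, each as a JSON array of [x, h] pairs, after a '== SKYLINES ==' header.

== SKYLINES ==
[[14,13],[15,0]]
[[14,13],[19,0]]
[[14,13],[19,0],[33,13],[43,0]]
[[14,13],[19,0],[33,13],[43,0]]
[[14,13],[19,0],[31,3],[33,13],[43,0]]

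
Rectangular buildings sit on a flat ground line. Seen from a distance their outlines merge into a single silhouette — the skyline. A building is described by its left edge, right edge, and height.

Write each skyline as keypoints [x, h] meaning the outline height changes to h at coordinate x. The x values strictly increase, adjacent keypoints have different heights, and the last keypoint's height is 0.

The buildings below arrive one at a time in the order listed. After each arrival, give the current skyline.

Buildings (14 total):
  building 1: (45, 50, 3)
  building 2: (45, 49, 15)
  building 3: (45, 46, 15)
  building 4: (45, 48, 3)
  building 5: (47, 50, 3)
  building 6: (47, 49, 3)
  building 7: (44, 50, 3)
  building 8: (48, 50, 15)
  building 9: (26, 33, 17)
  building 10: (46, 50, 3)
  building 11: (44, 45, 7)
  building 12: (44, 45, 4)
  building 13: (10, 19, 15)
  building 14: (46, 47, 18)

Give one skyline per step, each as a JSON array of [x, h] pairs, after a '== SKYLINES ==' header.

== SKYLINES ==
[[45,3],[50,0]]
[[45,15],[49,3],[50,0]]
[[45,15],[49,3],[50,0]]
[[45,15],[49,3],[50,0]]
[[45,15],[49,3],[50,0]]
[[45,15],[49,3],[50,0]]
[[44,3],[45,15],[49,3],[50,0]]
[[44,3],[45,15],[50,0]]
[[26,17],[33,0],[44,3],[45,15],[50,0]]
[[26,17],[33,0],[44,3],[45,15],[50,0]]
[[26,17],[33,0],[44,7],[45,15],[50,0]]
[[26,17],[33,0],[44,7],[45,15],[50,0]]
[[10,15],[19,0],[26,17],[33,0],[44,7],[45,15],[50,0]]
[[10,15],[19,0],[26,17],[33,0],[44,7],[45,15],[46,18],[47,15],[50,0]]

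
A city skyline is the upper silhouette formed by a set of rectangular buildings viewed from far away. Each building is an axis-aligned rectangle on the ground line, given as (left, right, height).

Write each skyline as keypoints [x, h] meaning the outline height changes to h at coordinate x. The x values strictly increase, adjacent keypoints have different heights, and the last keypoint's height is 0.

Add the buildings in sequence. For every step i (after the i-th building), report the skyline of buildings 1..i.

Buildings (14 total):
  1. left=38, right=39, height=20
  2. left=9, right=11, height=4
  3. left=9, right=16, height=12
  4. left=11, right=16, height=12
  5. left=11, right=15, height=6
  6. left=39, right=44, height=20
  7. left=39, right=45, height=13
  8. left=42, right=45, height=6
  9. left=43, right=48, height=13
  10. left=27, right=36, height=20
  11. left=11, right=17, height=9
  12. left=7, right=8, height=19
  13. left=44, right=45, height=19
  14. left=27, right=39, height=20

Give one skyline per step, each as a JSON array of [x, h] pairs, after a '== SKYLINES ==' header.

== SKYLINES ==
[[38,20],[39,0]]
[[9,4],[11,0],[38,20],[39,0]]
[[9,12],[16,0],[38,20],[39,0]]
[[9,12],[16,0],[38,20],[39,0]]
[[9,12],[16,0],[38,20],[39,0]]
[[9,12],[16,0],[38,20],[44,0]]
[[9,12],[16,0],[38,20],[44,13],[45,0]]
[[9,12],[16,0],[38,20],[44,13],[45,0]]
[[9,12],[16,0],[38,20],[44,13],[48,0]]
[[9,12],[16,0],[27,20],[36,0],[38,20],[44,13],[48,0]]
[[9,12],[16,9],[17,0],[27,20],[36,0],[38,20],[44,13],[48,0]]
[[7,19],[8,0],[9,12],[16,9],[17,0],[27,20],[36,0],[38,20],[44,13],[48,0]]
[[7,19],[8,0],[9,12],[16,9],[17,0],[27,20],[36,0],[38,20],[44,19],[45,13],[48,0]]
[[7,19],[8,0],[9,12],[16,9],[17,0],[27,20],[44,19],[45,13],[48,0]]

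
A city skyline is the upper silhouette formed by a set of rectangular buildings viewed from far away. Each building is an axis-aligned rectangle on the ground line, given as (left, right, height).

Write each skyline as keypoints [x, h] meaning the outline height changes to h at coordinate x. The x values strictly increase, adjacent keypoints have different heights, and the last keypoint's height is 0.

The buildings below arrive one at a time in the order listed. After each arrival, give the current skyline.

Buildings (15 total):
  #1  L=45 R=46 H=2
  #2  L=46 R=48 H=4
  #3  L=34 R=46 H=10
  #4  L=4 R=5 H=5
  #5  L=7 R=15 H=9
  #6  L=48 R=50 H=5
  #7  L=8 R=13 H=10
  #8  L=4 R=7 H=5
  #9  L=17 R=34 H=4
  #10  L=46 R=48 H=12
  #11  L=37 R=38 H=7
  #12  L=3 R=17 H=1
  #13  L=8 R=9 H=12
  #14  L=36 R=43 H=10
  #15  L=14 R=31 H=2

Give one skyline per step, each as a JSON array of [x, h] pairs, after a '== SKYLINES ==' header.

== SKYLINES ==
[[45,2],[46,0]]
[[45,2],[46,4],[48,0]]
[[34,10],[46,4],[48,0]]
[[4,5],[5,0],[34,10],[46,4],[48,0]]
[[4,5],[5,0],[7,9],[15,0],[34,10],[46,4],[48,0]]
[[4,5],[5,0],[7,9],[15,0],[34,10],[46,4],[48,5],[50,0]]
[[4,5],[5,0],[7,9],[8,10],[13,9],[15,0],[34,10],[46,4],[48,5],[50,0]]
[[4,5],[7,9],[8,10],[13,9],[15,0],[34,10],[46,4],[48,5],[50,0]]
[[4,5],[7,9],[8,10],[13,9],[15,0],[17,4],[34,10],[46,4],[48,5],[50,0]]
[[4,5],[7,9],[8,10],[13,9],[15,0],[17,4],[34,10],[46,12],[48,5],[50,0]]
[[4,5],[7,9],[8,10],[13,9],[15,0],[17,4],[34,10],[46,12],[48,5],[50,0]]
[[3,1],[4,5],[7,9],[8,10],[13,9],[15,1],[17,4],[34,10],[46,12],[48,5],[50,0]]
[[3,1],[4,5],[7,9],[8,12],[9,10],[13,9],[15,1],[17,4],[34,10],[46,12],[48,5],[50,0]]
[[3,1],[4,5],[7,9],[8,12],[9,10],[13,9],[15,1],[17,4],[34,10],[46,12],[48,5],[50,0]]
[[3,1],[4,5],[7,9],[8,12],[9,10],[13,9],[15,2],[17,4],[34,10],[46,12],[48,5],[50,0]]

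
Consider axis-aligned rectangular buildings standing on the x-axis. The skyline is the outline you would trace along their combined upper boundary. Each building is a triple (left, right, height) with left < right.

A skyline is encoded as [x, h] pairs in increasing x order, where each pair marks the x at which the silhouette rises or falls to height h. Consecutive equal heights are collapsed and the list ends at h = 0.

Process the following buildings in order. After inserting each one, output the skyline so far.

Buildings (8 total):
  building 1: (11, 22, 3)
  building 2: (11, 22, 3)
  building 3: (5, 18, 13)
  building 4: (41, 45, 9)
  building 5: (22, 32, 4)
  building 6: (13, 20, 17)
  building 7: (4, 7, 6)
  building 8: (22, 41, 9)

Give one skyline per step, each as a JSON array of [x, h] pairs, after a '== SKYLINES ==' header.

== SKYLINES ==
[[11,3],[22,0]]
[[11,3],[22,0]]
[[5,13],[18,3],[22,0]]
[[5,13],[18,3],[22,0],[41,9],[45,0]]
[[5,13],[18,3],[22,4],[32,0],[41,9],[45,0]]
[[5,13],[13,17],[20,3],[22,4],[32,0],[41,9],[45,0]]
[[4,6],[5,13],[13,17],[20,3],[22,4],[32,0],[41,9],[45,0]]
[[4,6],[5,13],[13,17],[20,3],[22,9],[45,0]]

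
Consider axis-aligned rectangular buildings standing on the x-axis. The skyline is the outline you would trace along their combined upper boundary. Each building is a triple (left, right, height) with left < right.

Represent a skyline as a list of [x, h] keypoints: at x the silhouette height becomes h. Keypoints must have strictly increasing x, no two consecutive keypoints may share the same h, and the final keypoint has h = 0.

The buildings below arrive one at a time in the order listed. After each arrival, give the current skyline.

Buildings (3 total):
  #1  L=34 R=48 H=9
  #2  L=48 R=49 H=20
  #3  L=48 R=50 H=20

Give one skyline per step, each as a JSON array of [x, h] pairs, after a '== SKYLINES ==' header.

== SKYLINES ==
[[34,9],[48,0]]
[[34,9],[48,20],[49,0]]
[[34,9],[48,20],[50,0]]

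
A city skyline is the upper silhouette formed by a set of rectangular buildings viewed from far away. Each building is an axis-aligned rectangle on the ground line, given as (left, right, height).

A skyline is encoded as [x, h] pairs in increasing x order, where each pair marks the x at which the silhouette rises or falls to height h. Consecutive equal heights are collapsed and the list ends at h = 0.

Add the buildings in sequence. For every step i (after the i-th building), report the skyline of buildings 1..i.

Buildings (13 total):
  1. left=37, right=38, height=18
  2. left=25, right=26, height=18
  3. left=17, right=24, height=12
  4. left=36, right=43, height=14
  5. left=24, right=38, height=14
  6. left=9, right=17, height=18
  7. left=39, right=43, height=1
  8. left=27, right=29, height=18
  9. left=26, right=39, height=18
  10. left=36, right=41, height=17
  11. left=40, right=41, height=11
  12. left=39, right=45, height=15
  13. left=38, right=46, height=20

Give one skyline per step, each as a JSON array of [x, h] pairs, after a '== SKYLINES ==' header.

== SKYLINES ==
[[37,18],[38,0]]
[[25,18],[26,0],[37,18],[38,0]]
[[17,12],[24,0],[25,18],[26,0],[37,18],[38,0]]
[[17,12],[24,0],[25,18],[26,0],[36,14],[37,18],[38,14],[43,0]]
[[17,12],[24,14],[25,18],[26,14],[37,18],[38,14],[43,0]]
[[9,18],[17,12],[24,14],[25,18],[26,14],[37,18],[38,14],[43,0]]
[[9,18],[17,12],[24,14],[25,18],[26,14],[37,18],[38,14],[43,0]]
[[9,18],[17,12],[24,14],[25,18],[26,14],[27,18],[29,14],[37,18],[38,14],[43,0]]
[[9,18],[17,12],[24,14],[25,18],[39,14],[43,0]]
[[9,18],[17,12],[24,14],[25,18],[39,17],[41,14],[43,0]]
[[9,18],[17,12],[24,14],[25,18],[39,17],[41,14],[43,0]]
[[9,18],[17,12],[24,14],[25,18],[39,17],[41,15],[45,0]]
[[9,18],[17,12],[24,14],[25,18],[38,20],[46,0]]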